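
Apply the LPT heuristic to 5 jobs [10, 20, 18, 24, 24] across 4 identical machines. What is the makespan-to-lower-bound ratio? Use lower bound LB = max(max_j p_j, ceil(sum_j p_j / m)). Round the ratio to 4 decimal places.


LPT order: [24, 24, 20, 18, 10]
Machine loads after assignment: [24, 24, 20, 28]
LPT makespan = 28
Lower bound = max(max_job, ceil(total/4)) = max(24, 24) = 24
Ratio = 28 / 24 = 1.1667

1.1667


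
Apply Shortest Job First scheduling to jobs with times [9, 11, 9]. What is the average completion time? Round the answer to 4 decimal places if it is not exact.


SJF order (ascending): [9, 9, 11]
Completion times:
  Job 1: burst=9, C=9
  Job 2: burst=9, C=18
  Job 3: burst=11, C=29
Average completion = 56/3 = 18.6667

18.6667


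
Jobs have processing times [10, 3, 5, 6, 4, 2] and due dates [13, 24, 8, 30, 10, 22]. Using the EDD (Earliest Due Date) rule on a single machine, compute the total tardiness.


Sort by due date (EDD order): [(5, 8), (4, 10), (10, 13), (2, 22), (3, 24), (6, 30)]
Compute completion times and tardiness:
  Job 1: p=5, d=8, C=5, tardiness=max(0,5-8)=0
  Job 2: p=4, d=10, C=9, tardiness=max(0,9-10)=0
  Job 3: p=10, d=13, C=19, tardiness=max(0,19-13)=6
  Job 4: p=2, d=22, C=21, tardiness=max(0,21-22)=0
  Job 5: p=3, d=24, C=24, tardiness=max(0,24-24)=0
  Job 6: p=6, d=30, C=30, tardiness=max(0,30-30)=0
Total tardiness = 6

6


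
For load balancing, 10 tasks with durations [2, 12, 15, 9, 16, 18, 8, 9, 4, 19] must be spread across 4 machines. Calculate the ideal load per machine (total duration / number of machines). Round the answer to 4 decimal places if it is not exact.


Total processing time = 2 + 12 + 15 + 9 + 16 + 18 + 8 + 9 + 4 + 19 = 112
Number of machines = 4
Ideal balanced load = 112 / 4 = 28.0

28.0


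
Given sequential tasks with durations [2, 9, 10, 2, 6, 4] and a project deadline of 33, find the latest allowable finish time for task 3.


LF(activity 3) = deadline - sum of successor durations
Successors: activities 4 through 6 with durations [2, 6, 4]
Sum of successor durations = 12
LF = 33 - 12 = 21

21


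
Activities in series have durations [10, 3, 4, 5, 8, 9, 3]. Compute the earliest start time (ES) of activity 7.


Activity 7 starts after activities 1 through 6 complete.
Predecessor durations: [10, 3, 4, 5, 8, 9]
ES = 10 + 3 + 4 + 5 + 8 + 9 = 39

39


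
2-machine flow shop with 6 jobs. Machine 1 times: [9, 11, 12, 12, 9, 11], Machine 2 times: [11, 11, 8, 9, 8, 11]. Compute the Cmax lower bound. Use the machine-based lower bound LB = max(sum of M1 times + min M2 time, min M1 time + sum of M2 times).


LB1 = sum(M1 times) + min(M2 times) = 64 + 8 = 72
LB2 = min(M1 times) + sum(M2 times) = 9 + 58 = 67
Lower bound = max(LB1, LB2) = max(72, 67) = 72

72


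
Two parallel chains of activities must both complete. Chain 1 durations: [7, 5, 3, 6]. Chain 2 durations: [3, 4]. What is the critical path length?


Path A total = 7 + 5 + 3 + 6 = 21
Path B total = 3 + 4 = 7
Critical path = longest path = max(21, 7) = 21

21


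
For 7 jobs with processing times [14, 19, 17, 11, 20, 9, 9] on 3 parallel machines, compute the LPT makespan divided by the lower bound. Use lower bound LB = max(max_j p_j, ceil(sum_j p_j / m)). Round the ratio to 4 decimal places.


LPT order: [20, 19, 17, 14, 11, 9, 9]
Machine loads after assignment: [38, 30, 31]
LPT makespan = 38
Lower bound = max(max_job, ceil(total/3)) = max(20, 33) = 33
Ratio = 38 / 33 = 1.1515

1.1515


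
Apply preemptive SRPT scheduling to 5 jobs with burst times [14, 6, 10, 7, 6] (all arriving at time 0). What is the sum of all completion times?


Since all jobs arrive at t=0, SRPT equals SPT ordering.
SPT order: [6, 6, 7, 10, 14]
Completion times:
  Job 1: p=6, C=6
  Job 2: p=6, C=12
  Job 3: p=7, C=19
  Job 4: p=10, C=29
  Job 5: p=14, C=43
Total completion time = 6 + 12 + 19 + 29 + 43 = 109

109


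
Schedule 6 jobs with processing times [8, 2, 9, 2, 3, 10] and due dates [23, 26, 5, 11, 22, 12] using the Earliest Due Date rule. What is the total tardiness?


Sort by due date (EDD order): [(9, 5), (2, 11), (10, 12), (3, 22), (8, 23), (2, 26)]
Compute completion times and tardiness:
  Job 1: p=9, d=5, C=9, tardiness=max(0,9-5)=4
  Job 2: p=2, d=11, C=11, tardiness=max(0,11-11)=0
  Job 3: p=10, d=12, C=21, tardiness=max(0,21-12)=9
  Job 4: p=3, d=22, C=24, tardiness=max(0,24-22)=2
  Job 5: p=8, d=23, C=32, tardiness=max(0,32-23)=9
  Job 6: p=2, d=26, C=34, tardiness=max(0,34-26)=8
Total tardiness = 32

32


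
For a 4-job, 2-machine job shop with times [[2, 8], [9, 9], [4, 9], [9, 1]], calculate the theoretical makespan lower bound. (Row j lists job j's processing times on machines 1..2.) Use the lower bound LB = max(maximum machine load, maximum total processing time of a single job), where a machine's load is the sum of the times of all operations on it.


Machine loads:
  Machine 1: 2 + 9 + 4 + 9 = 24
  Machine 2: 8 + 9 + 9 + 1 = 27
Max machine load = 27
Job totals:
  Job 1: 10
  Job 2: 18
  Job 3: 13
  Job 4: 10
Max job total = 18
Lower bound = max(27, 18) = 27

27


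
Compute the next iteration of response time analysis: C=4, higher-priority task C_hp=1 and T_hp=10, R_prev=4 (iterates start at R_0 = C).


R_next = C + ceil(R_prev / T_hp) * C_hp
ceil(4 / 10) = ceil(0.4) = 1
Interference = 1 * 1 = 1
R_next = 4 + 1 = 5

5


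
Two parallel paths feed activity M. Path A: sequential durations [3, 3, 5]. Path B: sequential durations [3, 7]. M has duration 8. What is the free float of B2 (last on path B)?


ES(B2) = sum of predecessors on chain B = 3
EF(B2) = ES + duration = 3 + 7 = 10
Successor of B2 is M. ES(M) = max(sum(A), sum(B)) = max(11, 10) = 11
Free float = ES(successor) - EF(current) = 11 - 10 = 1

1


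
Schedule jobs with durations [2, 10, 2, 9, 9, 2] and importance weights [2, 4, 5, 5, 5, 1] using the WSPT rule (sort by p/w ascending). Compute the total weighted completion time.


Compute p/w ratios and sort ascending (WSPT): [(2, 5), (2, 2), (9, 5), (9, 5), (2, 1), (10, 4)]
Compute weighted completion times:
  Job (p=2,w=5): C=2, w*C=5*2=10
  Job (p=2,w=2): C=4, w*C=2*4=8
  Job (p=9,w=5): C=13, w*C=5*13=65
  Job (p=9,w=5): C=22, w*C=5*22=110
  Job (p=2,w=1): C=24, w*C=1*24=24
  Job (p=10,w=4): C=34, w*C=4*34=136
Total weighted completion time = 353

353


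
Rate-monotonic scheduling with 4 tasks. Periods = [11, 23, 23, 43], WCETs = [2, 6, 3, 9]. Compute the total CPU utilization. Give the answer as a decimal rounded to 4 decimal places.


Compute individual utilizations (exact fractions):
  Task 1: C/T = 2/11 (approx. 0.1818)
  Task 2: C/T = 6/23 (approx. 0.2609)
  Task 3: C/T = 3/23 (approx. 0.1304)
  Task 4: C/T = 9/43 (approx. 0.2093)
Total utilization U = 2/11 + 6/23 + 3/23 + 9/43 = 8512/10879
Rounded to 4 decimal places: U = 0.7824
RM (Liu & Layland) bound for 4 tasks = 0.756828; compare with U = 8512/10879 (approx. 0.782425)
bound < U <= 1, so the RM sufficient condition is not met (inconclusive; an exact test such as response-time analysis is needed).

0.7824


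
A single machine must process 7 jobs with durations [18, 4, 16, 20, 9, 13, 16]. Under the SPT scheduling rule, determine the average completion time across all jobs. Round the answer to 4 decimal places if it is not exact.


Sort jobs by processing time (SPT order): [4, 9, 13, 16, 16, 18, 20]
Compute completion times sequentially:
  Job 1: processing = 4, completes at 4
  Job 2: processing = 9, completes at 13
  Job 3: processing = 13, completes at 26
  Job 4: processing = 16, completes at 42
  Job 5: processing = 16, completes at 58
  Job 6: processing = 18, completes at 76
  Job 7: processing = 20, completes at 96
Sum of completion times = 315
Average completion time = 315/7 = 45.0

45.0


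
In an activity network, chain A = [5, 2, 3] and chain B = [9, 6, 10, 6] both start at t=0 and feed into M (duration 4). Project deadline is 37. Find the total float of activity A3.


Forward pass: ES(A3) = sum of predecessors on chain A = 7
EF = ES + duration = 7 + 3 = 10
Backward pass: LF(M) = deadline = 37; LS(M) = 37 - 4 = 33
LF(A3) = LS(M) - sum(successors on chain A) = 33 - 0 = 33
LS = LF - duration = 33 - 3 = 30
Total float = LS - ES = 30 - 7 = 23

23


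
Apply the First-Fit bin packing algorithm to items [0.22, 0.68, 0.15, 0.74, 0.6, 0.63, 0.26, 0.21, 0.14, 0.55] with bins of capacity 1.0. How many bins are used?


Place items sequentially using First-Fit:
  Item 0.22 -> new Bin 1
  Item 0.68 -> Bin 1 (now 0.9)
  Item 0.15 -> new Bin 2
  Item 0.74 -> Bin 2 (now 0.89)
  Item 0.6 -> new Bin 3
  Item 0.63 -> new Bin 4
  Item 0.26 -> Bin 3 (now 0.86)
  Item 0.21 -> Bin 4 (now 0.84)
  Item 0.14 -> Bin 3 (now 1.0)
  Item 0.55 -> new Bin 5
Total bins used = 5

5


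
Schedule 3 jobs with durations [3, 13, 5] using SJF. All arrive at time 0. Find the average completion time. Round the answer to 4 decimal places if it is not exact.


SJF order (ascending): [3, 5, 13]
Completion times:
  Job 1: burst=3, C=3
  Job 2: burst=5, C=8
  Job 3: burst=13, C=21
Average completion = 32/3 = 10.6667

10.6667


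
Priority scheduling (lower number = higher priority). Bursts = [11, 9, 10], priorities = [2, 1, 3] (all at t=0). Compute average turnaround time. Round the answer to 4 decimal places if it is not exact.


Sort by priority (ascending = highest first):
Order: [(1, 9), (2, 11), (3, 10)]
Completion times:
  Priority 1, burst=9, C=9
  Priority 2, burst=11, C=20
  Priority 3, burst=10, C=30
Average turnaround = 59/3 = 19.6667

19.6667


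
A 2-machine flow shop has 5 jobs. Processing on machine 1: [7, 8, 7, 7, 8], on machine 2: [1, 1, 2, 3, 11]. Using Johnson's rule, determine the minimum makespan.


Apply Johnson's rule:
  Group 1 (a <= b): [(5, 8, 11)]
  Group 2 (a > b): [(4, 7, 3), (3, 7, 2), (1, 7, 1), (2, 8, 1)]
Optimal job order: [5, 4, 3, 1, 2]
Schedule:
  Job 5: M1 done at 8, M2 done at 19
  Job 4: M1 done at 15, M2 done at 22
  Job 3: M1 done at 22, M2 done at 24
  Job 1: M1 done at 29, M2 done at 30
  Job 2: M1 done at 37, M2 done at 38
Makespan = 38

38


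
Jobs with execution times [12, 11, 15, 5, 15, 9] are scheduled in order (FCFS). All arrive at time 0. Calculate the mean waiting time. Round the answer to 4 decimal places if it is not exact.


FCFS order (as given): [12, 11, 15, 5, 15, 9]
Waiting times:
  Job 1: wait = 0
  Job 2: wait = 12
  Job 3: wait = 23
  Job 4: wait = 38
  Job 5: wait = 43
  Job 6: wait = 58
Sum of waiting times = 174
Average waiting time = 174/6 = 29.0

29.0


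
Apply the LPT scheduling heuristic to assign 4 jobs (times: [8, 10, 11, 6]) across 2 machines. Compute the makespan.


Sort jobs in decreasing order (LPT): [11, 10, 8, 6]
Assign each job to the least loaded machine:
  Machine 1: jobs [11, 6], load = 17
  Machine 2: jobs [10, 8], load = 18
Makespan = max load = 18

18


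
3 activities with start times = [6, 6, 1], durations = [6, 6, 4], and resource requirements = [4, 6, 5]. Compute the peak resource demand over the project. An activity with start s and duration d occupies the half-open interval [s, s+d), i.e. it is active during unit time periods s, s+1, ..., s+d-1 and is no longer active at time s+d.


Each activity i is active on [start_i, start_i + duration_i).
Compute total resource usage per time slot:
  t=0: active resources = [], total = 0
  t=1: active resources = [5], total = 5
  t=2: active resources = [5], total = 5
  t=3: active resources = [5], total = 5
  t=4: active resources = [5], total = 5
  t=5: active resources = [], total = 0
  t=6: active resources = [4, 6], total = 10
  t=7: active resources = [4, 6], total = 10
  t=8: active resources = [4, 6], total = 10
  t=9: active resources = [4, 6], total = 10
  t=10: active resources = [4, 6], total = 10
  t=11: active resources = [4, 6], total = 10
Peak resource demand = 10

10


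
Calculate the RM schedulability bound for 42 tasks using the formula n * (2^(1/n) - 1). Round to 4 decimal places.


Compute 2^(1/42) = 1.0166404394
Subtract 1: 1.0166404394 - 1 = 0.0166404394
Multiply by n: 42 * 0.0166404394 = 0.6988984548
Round to 4 dp: 0.6989

0.6989


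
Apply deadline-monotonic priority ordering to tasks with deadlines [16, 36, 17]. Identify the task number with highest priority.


Sort tasks by relative deadline (ascending):
  Task 1: deadline = 16
  Task 3: deadline = 17
  Task 2: deadline = 36
Priority order (highest first): [1, 3, 2]
Highest priority task = 1

1


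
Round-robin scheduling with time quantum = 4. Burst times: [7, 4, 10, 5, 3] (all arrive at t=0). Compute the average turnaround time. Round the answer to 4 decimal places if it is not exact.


Time quantum = 4
Execution trace:
  J1 runs 4 units, time = 4
  J2 runs 4 units, time = 8
  J3 runs 4 units, time = 12
  J4 runs 4 units, time = 16
  J5 runs 3 units, time = 19
  J1 runs 3 units, time = 22
  J3 runs 4 units, time = 26
  J4 runs 1 units, time = 27
  J3 runs 2 units, time = 29
Finish times: [22, 8, 29, 27, 19]
Average turnaround = 105/5 = 21.0

21.0


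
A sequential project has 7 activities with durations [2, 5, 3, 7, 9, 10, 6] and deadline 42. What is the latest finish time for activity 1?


LF(activity 1) = deadline - sum of successor durations
Successors: activities 2 through 7 with durations [5, 3, 7, 9, 10, 6]
Sum of successor durations = 40
LF = 42 - 40 = 2

2


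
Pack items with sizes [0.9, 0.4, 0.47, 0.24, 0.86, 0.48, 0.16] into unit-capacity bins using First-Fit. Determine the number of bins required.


Place items sequentially using First-Fit:
  Item 0.9 -> new Bin 1
  Item 0.4 -> new Bin 2
  Item 0.47 -> Bin 2 (now 0.87)
  Item 0.24 -> new Bin 3
  Item 0.86 -> new Bin 4
  Item 0.48 -> Bin 3 (now 0.72)
  Item 0.16 -> Bin 3 (now 0.88)
Total bins used = 4

4


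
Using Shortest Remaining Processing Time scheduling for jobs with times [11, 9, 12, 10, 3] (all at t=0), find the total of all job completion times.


Since all jobs arrive at t=0, SRPT equals SPT ordering.
SPT order: [3, 9, 10, 11, 12]
Completion times:
  Job 1: p=3, C=3
  Job 2: p=9, C=12
  Job 3: p=10, C=22
  Job 4: p=11, C=33
  Job 5: p=12, C=45
Total completion time = 3 + 12 + 22 + 33 + 45 = 115

115


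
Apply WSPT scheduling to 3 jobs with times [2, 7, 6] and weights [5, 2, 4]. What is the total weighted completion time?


Compute p/w ratios and sort ascending (WSPT): [(2, 5), (6, 4), (7, 2)]
Compute weighted completion times:
  Job (p=2,w=5): C=2, w*C=5*2=10
  Job (p=6,w=4): C=8, w*C=4*8=32
  Job (p=7,w=2): C=15, w*C=2*15=30
Total weighted completion time = 72

72


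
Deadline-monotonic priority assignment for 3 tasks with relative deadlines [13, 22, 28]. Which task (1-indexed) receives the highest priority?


Sort tasks by relative deadline (ascending):
  Task 1: deadline = 13
  Task 2: deadline = 22
  Task 3: deadline = 28
Priority order (highest first): [1, 2, 3]
Highest priority task = 1

1


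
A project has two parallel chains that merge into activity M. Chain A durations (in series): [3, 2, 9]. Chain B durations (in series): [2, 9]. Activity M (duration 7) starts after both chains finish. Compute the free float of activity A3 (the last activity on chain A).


ES(A3) = sum of predecessors on chain A = 5
EF(A3) = ES + duration = 5 + 9 = 14
Successor of A3 is M. ES(M) = max(sum(A), sum(B)) = max(14, 11) = 14
Free float = ES(successor) - EF(current) = 14 - 14 = 0

0


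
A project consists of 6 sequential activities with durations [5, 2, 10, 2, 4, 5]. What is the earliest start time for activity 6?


Activity 6 starts after activities 1 through 5 complete.
Predecessor durations: [5, 2, 10, 2, 4]
ES = 5 + 2 + 10 + 2 + 4 = 23

23


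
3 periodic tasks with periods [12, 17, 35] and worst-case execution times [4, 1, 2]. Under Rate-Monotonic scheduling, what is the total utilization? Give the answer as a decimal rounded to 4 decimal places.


Compute individual utilizations (exact fractions):
  Task 1: C/T = 4/12 = 1/3 (approx. 0.3333)
  Task 2: C/T = 1/17 (approx. 0.0588)
  Task 3: C/T = 2/35 (approx. 0.0571)
Total utilization U = 1/3 + 1/17 + 2/35 = 802/1785
Rounded to 4 decimal places: U = 0.4493
RM (Liu & Layland) bound for 3 tasks = 0.779763; compare with U = 802/1785 (approx. 0.449300)
U <= bound, so schedulable by RM sufficient condition.

0.4493


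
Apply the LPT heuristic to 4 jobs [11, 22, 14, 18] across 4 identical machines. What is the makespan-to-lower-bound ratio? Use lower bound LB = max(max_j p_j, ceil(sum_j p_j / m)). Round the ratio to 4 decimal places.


LPT order: [22, 18, 14, 11]
Machine loads after assignment: [22, 18, 14, 11]
LPT makespan = 22
Lower bound = max(max_job, ceil(total/4)) = max(22, 17) = 22
Ratio = 22 / 22 = 1.0

1.0


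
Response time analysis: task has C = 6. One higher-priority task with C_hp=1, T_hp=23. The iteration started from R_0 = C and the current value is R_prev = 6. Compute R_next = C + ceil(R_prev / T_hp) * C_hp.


R_next = C + ceil(R_prev / T_hp) * C_hp
ceil(6 / 23) = ceil(0.2609) = 1
Interference = 1 * 1 = 1
R_next = 6 + 1 = 7

7


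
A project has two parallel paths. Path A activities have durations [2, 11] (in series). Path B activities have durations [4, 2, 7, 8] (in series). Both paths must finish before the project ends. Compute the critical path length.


Path A total = 2 + 11 = 13
Path B total = 4 + 2 + 7 + 8 = 21
Critical path = longest path = max(13, 21) = 21

21


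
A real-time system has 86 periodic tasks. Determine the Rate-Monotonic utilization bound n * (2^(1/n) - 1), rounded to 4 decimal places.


Compute 2^(1/86) = 1.0080924190
Subtract 1: 1.0080924190 - 1 = 0.0080924190
Multiply by n: 86 * 0.0080924190 = 0.6959480340
Round to 4 dp: 0.6959

0.6959


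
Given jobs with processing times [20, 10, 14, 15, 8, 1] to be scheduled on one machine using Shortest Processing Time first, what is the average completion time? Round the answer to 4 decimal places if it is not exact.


Sort jobs by processing time (SPT order): [1, 8, 10, 14, 15, 20]
Compute completion times sequentially:
  Job 1: processing = 1, completes at 1
  Job 2: processing = 8, completes at 9
  Job 3: processing = 10, completes at 19
  Job 4: processing = 14, completes at 33
  Job 5: processing = 15, completes at 48
  Job 6: processing = 20, completes at 68
Sum of completion times = 178
Average completion time = 178/6 = 29.6667

29.6667


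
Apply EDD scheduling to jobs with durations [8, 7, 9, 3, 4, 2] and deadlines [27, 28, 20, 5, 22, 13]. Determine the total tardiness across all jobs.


Sort by due date (EDD order): [(3, 5), (2, 13), (9, 20), (4, 22), (8, 27), (7, 28)]
Compute completion times and tardiness:
  Job 1: p=3, d=5, C=3, tardiness=max(0,3-5)=0
  Job 2: p=2, d=13, C=5, tardiness=max(0,5-13)=0
  Job 3: p=9, d=20, C=14, tardiness=max(0,14-20)=0
  Job 4: p=4, d=22, C=18, tardiness=max(0,18-22)=0
  Job 5: p=8, d=27, C=26, tardiness=max(0,26-27)=0
  Job 6: p=7, d=28, C=33, tardiness=max(0,33-28)=5
Total tardiness = 5

5


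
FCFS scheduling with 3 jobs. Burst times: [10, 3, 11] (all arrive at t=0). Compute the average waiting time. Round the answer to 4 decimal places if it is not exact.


FCFS order (as given): [10, 3, 11]
Waiting times:
  Job 1: wait = 0
  Job 2: wait = 10
  Job 3: wait = 13
Sum of waiting times = 23
Average waiting time = 23/3 = 7.6667

7.6667


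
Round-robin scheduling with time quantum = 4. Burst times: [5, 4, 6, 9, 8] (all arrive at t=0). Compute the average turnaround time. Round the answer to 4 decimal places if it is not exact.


Time quantum = 4
Execution trace:
  J1 runs 4 units, time = 4
  J2 runs 4 units, time = 8
  J3 runs 4 units, time = 12
  J4 runs 4 units, time = 16
  J5 runs 4 units, time = 20
  J1 runs 1 units, time = 21
  J3 runs 2 units, time = 23
  J4 runs 4 units, time = 27
  J5 runs 4 units, time = 31
  J4 runs 1 units, time = 32
Finish times: [21, 8, 23, 32, 31]
Average turnaround = 115/5 = 23.0

23.0


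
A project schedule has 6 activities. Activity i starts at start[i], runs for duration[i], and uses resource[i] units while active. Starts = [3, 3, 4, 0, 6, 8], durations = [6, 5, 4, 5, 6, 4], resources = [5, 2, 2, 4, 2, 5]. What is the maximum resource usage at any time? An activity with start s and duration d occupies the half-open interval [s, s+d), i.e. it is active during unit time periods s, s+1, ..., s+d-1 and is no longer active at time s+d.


Each activity i is active on [start_i, start_i + duration_i).
Compute total resource usage per time slot:
  t=0: active resources = [4], total = 4
  t=1: active resources = [4], total = 4
  t=2: active resources = [4], total = 4
  t=3: active resources = [5, 2, 4], total = 11
  t=4: active resources = [5, 2, 2, 4], total = 13
  t=5: active resources = [5, 2, 2], total = 9
  t=6: active resources = [5, 2, 2, 2], total = 11
  t=7: active resources = [5, 2, 2, 2], total = 11
  t=8: active resources = [5, 2, 5], total = 12
  t=9: active resources = [2, 5], total = 7
  t=10: active resources = [2, 5], total = 7
  t=11: active resources = [2, 5], total = 7
Peak resource demand = 13

13


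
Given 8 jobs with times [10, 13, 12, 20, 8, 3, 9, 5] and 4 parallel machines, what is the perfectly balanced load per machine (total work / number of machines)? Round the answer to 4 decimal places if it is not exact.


Total processing time = 10 + 13 + 12 + 20 + 8 + 3 + 9 + 5 = 80
Number of machines = 4
Ideal balanced load = 80 / 4 = 20.0

20.0


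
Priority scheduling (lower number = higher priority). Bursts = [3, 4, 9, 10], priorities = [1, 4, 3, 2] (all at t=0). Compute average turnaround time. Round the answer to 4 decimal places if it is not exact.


Sort by priority (ascending = highest first):
Order: [(1, 3), (2, 10), (3, 9), (4, 4)]
Completion times:
  Priority 1, burst=3, C=3
  Priority 2, burst=10, C=13
  Priority 3, burst=9, C=22
  Priority 4, burst=4, C=26
Average turnaround = 64/4 = 16.0

16.0


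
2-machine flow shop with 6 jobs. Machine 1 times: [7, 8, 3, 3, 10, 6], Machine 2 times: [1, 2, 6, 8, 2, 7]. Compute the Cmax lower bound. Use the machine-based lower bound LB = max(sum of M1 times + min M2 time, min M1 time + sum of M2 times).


LB1 = sum(M1 times) + min(M2 times) = 37 + 1 = 38
LB2 = min(M1 times) + sum(M2 times) = 3 + 26 = 29
Lower bound = max(LB1, LB2) = max(38, 29) = 38

38


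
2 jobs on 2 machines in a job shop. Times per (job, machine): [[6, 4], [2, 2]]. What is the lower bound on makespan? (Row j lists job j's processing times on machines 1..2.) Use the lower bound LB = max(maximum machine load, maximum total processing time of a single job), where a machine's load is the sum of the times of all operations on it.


Machine loads:
  Machine 1: 6 + 2 = 8
  Machine 2: 4 + 2 = 6
Max machine load = 8
Job totals:
  Job 1: 10
  Job 2: 4
Max job total = 10
Lower bound = max(8, 10) = 10

10


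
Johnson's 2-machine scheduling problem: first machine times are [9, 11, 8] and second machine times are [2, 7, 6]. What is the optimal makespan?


Apply Johnson's rule:
  Group 1 (a <= b): []
  Group 2 (a > b): [(2, 11, 7), (3, 8, 6), (1, 9, 2)]
Optimal job order: [2, 3, 1]
Schedule:
  Job 2: M1 done at 11, M2 done at 18
  Job 3: M1 done at 19, M2 done at 25
  Job 1: M1 done at 28, M2 done at 30
Makespan = 30

30


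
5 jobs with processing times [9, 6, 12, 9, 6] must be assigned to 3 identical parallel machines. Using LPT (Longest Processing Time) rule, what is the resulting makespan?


Sort jobs in decreasing order (LPT): [12, 9, 9, 6, 6]
Assign each job to the least loaded machine:
  Machine 1: jobs [12], load = 12
  Machine 2: jobs [9, 6], load = 15
  Machine 3: jobs [9, 6], load = 15
Makespan = max load = 15

15


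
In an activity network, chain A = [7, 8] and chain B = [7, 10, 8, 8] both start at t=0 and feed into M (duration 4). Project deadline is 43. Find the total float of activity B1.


Forward pass: ES(B1) = sum of predecessors on chain B = 0
EF = ES + duration = 0 + 7 = 7
Backward pass: LF(M) = deadline = 43; LS(M) = 43 - 4 = 39
LF(B1) = LS(M) - sum(successors on chain B) = 39 - 26 = 13
LS = LF - duration = 13 - 7 = 6
Total float = LS - ES = 6 - 0 = 6

6


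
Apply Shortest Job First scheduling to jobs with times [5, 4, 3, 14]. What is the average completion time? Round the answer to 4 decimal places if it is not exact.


SJF order (ascending): [3, 4, 5, 14]
Completion times:
  Job 1: burst=3, C=3
  Job 2: burst=4, C=7
  Job 3: burst=5, C=12
  Job 4: burst=14, C=26
Average completion = 48/4 = 12.0

12.0


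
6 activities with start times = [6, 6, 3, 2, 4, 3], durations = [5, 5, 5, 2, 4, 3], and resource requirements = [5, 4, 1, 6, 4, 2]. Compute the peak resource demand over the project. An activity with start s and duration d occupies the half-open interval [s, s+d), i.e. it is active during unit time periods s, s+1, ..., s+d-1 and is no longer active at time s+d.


Each activity i is active on [start_i, start_i + duration_i).
Compute total resource usage per time slot:
  t=0: active resources = [], total = 0
  t=1: active resources = [], total = 0
  t=2: active resources = [6], total = 6
  t=3: active resources = [1, 6, 2], total = 9
  t=4: active resources = [1, 4, 2], total = 7
  t=5: active resources = [1, 4, 2], total = 7
  t=6: active resources = [5, 4, 1, 4], total = 14
  t=7: active resources = [5, 4, 1, 4], total = 14
  t=8: active resources = [5, 4], total = 9
  t=9: active resources = [5, 4], total = 9
  t=10: active resources = [5, 4], total = 9
Peak resource demand = 14

14


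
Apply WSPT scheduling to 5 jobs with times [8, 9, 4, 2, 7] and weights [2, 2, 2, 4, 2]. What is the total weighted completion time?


Compute p/w ratios and sort ascending (WSPT): [(2, 4), (4, 2), (7, 2), (8, 2), (9, 2)]
Compute weighted completion times:
  Job (p=2,w=4): C=2, w*C=4*2=8
  Job (p=4,w=2): C=6, w*C=2*6=12
  Job (p=7,w=2): C=13, w*C=2*13=26
  Job (p=8,w=2): C=21, w*C=2*21=42
  Job (p=9,w=2): C=30, w*C=2*30=60
Total weighted completion time = 148

148


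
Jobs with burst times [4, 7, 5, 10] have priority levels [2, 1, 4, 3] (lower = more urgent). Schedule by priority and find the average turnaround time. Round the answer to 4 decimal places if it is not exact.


Sort by priority (ascending = highest first):
Order: [(1, 7), (2, 4), (3, 10), (4, 5)]
Completion times:
  Priority 1, burst=7, C=7
  Priority 2, burst=4, C=11
  Priority 3, burst=10, C=21
  Priority 4, burst=5, C=26
Average turnaround = 65/4 = 16.25

16.25


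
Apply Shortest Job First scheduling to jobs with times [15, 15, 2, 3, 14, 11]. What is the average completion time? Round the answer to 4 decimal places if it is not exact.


SJF order (ascending): [2, 3, 11, 14, 15, 15]
Completion times:
  Job 1: burst=2, C=2
  Job 2: burst=3, C=5
  Job 3: burst=11, C=16
  Job 4: burst=14, C=30
  Job 5: burst=15, C=45
  Job 6: burst=15, C=60
Average completion = 158/6 = 26.3333

26.3333


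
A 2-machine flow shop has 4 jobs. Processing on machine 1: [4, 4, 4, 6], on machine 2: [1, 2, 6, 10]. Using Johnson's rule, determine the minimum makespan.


Apply Johnson's rule:
  Group 1 (a <= b): [(3, 4, 6), (4, 6, 10)]
  Group 2 (a > b): [(2, 4, 2), (1, 4, 1)]
Optimal job order: [3, 4, 2, 1]
Schedule:
  Job 3: M1 done at 4, M2 done at 10
  Job 4: M1 done at 10, M2 done at 20
  Job 2: M1 done at 14, M2 done at 22
  Job 1: M1 done at 18, M2 done at 23
Makespan = 23

23


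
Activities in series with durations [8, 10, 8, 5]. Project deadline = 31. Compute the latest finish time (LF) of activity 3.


LF(activity 3) = deadline - sum of successor durations
Successors: activities 4 through 4 with durations [5]
Sum of successor durations = 5
LF = 31 - 5 = 26

26


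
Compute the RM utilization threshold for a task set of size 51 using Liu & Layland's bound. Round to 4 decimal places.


Compute 2^(1/51) = 1.0136839003
Subtract 1: 1.0136839003 - 1 = 0.0136839003
Multiply by n: 51 * 0.0136839003 = 0.6978789153
Round to 4 dp: 0.6979

0.6979


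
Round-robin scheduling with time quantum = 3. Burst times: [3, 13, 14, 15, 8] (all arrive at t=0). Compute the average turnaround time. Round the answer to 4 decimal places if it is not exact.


Time quantum = 3
Execution trace:
  J1 runs 3 units, time = 3
  J2 runs 3 units, time = 6
  J3 runs 3 units, time = 9
  J4 runs 3 units, time = 12
  J5 runs 3 units, time = 15
  J2 runs 3 units, time = 18
  J3 runs 3 units, time = 21
  J4 runs 3 units, time = 24
  J5 runs 3 units, time = 27
  J2 runs 3 units, time = 30
  J3 runs 3 units, time = 33
  J4 runs 3 units, time = 36
  J5 runs 2 units, time = 38
  J2 runs 3 units, time = 41
  J3 runs 3 units, time = 44
  J4 runs 3 units, time = 47
  J2 runs 1 units, time = 48
  J3 runs 2 units, time = 50
  J4 runs 3 units, time = 53
Finish times: [3, 48, 50, 53, 38]
Average turnaround = 192/5 = 38.4

38.4


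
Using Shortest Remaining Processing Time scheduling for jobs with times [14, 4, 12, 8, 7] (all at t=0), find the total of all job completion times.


Since all jobs arrive at t=0, SRPT equals SPT ordering.
SPT order: [4, 7, 8, 12, 14]
Completion times:
  Job 1: p=4, C=4
  Job 2: p=7, C=11
  Job 3: p=8, C=19
  Job 4: p=12, C=31
  Job 5: p=14, C=45
Total completion time = 4 + 11 + 19 + 31 + 45 = 110

110


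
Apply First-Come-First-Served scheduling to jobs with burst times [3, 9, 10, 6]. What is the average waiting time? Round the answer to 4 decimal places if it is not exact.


FCFS order (as given): [3, 9, 10, 6]
Waiting times:
  Job 1: wait = 0
  Job 2: wait = 3
  Job 3: wait = 12
  Job 4: wait = 22
Sum of waiting times = 37
Average waiting time = 37/4 = 9.25

9.25


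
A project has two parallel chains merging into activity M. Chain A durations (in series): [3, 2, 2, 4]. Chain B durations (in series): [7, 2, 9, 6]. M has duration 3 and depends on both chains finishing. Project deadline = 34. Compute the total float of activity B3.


Forward pass: ES(B3) = sum of predecessors on chain B = 9
EF = ES + duration = 9 + 9 = 18
Backward pass: LF(M) = deadline = 34; LS(M) = 34 - 3 = 31
LF(B3) = LS(M) - sum(successors on chain B) = 31 - 6 = 25
LS = LF - duration = 25 - 9 = 16
Total float = LS - ES = 16 - 9 = 7

7


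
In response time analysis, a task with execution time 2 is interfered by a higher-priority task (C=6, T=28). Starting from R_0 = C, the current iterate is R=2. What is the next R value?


R_next = C + ceil(R_prev / T_hp) * C_hp
ceil(2 / 28) = ceil(0.0714) = 1
Interference = 1 * 6 = 6
R_next = 2 + 6 = 8

8


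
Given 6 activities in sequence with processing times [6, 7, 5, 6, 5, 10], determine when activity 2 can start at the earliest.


Activity 2 starts after activities 1 through 1 complete.
Predecessor durations: [6]
ES = 6 = 6

6


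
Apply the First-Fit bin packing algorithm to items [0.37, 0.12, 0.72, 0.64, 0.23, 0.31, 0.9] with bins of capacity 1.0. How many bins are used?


Place items sequentially using First-Fit:
  Item 0.37 -> new Bin 1
  Item 0.12 -> Bin 1 (now 0.49)
  Item 0.72 -> new Bin 2
  Item 0.64 -> new Bin 3
  Item 0.23 -> Bin 1 (now 0.72)
  Item 0.31 -> Bin 3 (now 0.95)
  Item 0.9 -> new Bin 4
Total bins used = 4

4


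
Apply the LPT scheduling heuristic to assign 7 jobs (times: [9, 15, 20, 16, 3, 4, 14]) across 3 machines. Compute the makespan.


Sort jobs in decreasing order (LPT): [20, 16, 15, 14, 9, 4, 3]
Assign each job to the least loaded machine:
  Machine 1: jobs [20, 4, 3], load = 27
  Machine 2: jobs [16, 9], load = 25
  Machine 3: jobs [15, 14], load = 29
Makespan = max load = 29

29


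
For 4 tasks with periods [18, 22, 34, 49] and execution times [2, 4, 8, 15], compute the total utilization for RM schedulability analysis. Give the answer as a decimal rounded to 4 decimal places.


Compute individual utilizations (exact fractions):
  Task 1: C/T = 2/18 = 1/9 (approx. 0.1111)
  Task 2: C/T = 4/22 = 2/11 (approx. 0.1818)
  Task 3: C/T = 8/34 = 4/17 (approx. 0.2353)
  Task 4: C/T = 15/49 (approx. 0.3061)
Total utilization U = 1/9 + 2/11 + 4/17 + 15/49 = 68806/82467
Rounded to 4 decimal places: U = 0.8343
RM (Liu & Layland) bound for 4 tasks = 0.756828; compare with U = 68806/82467 (approx. 0.834346)
bound < U <= 1, so the RM sufficient condition is not met (inconclusive; an exact test such as response-time analysis is needed).

0.8343


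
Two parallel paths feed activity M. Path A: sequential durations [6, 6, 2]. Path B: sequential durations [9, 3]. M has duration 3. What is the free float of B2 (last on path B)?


ES(B2) = sum of predecessors on chain B = 9
EF(B2) = ES + duration = 9 + 3 = 12
Successor of B2 is M. ES(M) = max(sum(A), sum(B)) = max(14, 12) = 14
Free float = ES(successor) - EF(current) = 14 - 12 = 2

2


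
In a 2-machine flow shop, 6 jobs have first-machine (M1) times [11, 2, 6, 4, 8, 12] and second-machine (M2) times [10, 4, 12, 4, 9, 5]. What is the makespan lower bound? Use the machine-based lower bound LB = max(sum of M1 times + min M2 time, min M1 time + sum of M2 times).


LB1 = sum(M1 times) + min(M2 times) = 43 + 4 = 47
LB2 = min(M1 times) + sum(M2 times) = 2 + 44 = 46
Lower bound = max(LB1, LB2) = max(47, 46) = 47

47


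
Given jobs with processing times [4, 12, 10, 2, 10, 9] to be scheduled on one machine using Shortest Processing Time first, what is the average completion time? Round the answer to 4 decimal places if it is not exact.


Sort jobs by processing time (SPT order): [2, 4, 9, 10, 10, 12]
Compute completion times sequentially:
  Job 1: processing = 2, completes at 2
  Job 2: processing = 4, completes at 6
  Job 3: processing = 9, completes at 15
  Job 4: processing = 10, completes at 25
  Job 5: processing = 10, completes at 35
  Job 6: processing = 12, completes at 47
Sum of completion times = 130
Average completion time = 130/6 = 21.6667

21.6667


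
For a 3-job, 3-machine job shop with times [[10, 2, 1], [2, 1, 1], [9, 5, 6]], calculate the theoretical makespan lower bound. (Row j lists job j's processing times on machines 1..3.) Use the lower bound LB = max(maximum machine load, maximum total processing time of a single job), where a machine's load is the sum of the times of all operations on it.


Machine loads:
  Machine 1: 10 + 2 + 9 = 21
  Machine 2: 2 + 1 + 5 = 8
  Machine 3: 1 + 1 + 6 = 8
Max machine load = 21
Job totals:
  Job 1: 13
  Job 2: 4
  Job 3: 20
Max job total = 20
Lower bound = max(21, 20) = 21

21


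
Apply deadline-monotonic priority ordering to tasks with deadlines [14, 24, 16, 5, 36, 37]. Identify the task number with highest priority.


Sort tasks by relative deadline (ascending):
  Task 4: deadline = 5
  Task 1: deadline = 14
  Task 3: deadline = 16
  Task 2: deadline = 24
  Task 5: deadline = 36
  Task 6: deadline = 37
Priority order (highest first): [4, 1, 3, 2, 5, 6]
Highest priority task = 4

4


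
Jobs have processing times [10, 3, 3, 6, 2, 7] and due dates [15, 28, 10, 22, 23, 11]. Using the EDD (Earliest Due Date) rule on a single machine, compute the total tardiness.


Sort by due date (EDD order): [(3, 10), (7, 11), (10, 15), (6, 22), (2, 23), (3, 28)]
Compute completion times and tardiness:
  Job 1: p=3, d=10, C=3, tardiness=max(0,3-10)=0
  Job 2: p=7, d=11, C=10, tardiness=max(0,10-11)=0
  Job 3: p=10, d=15, C=20, tardiness=max(0,20-15)=5
  Job 4: p=6, d=22, C=26, tardiness=max(0,26-22)=4
  Job 5: p=2, d=23, C=28, tardiness=max(0,28-23)=5
  Job 6: p=3, d=28, C=31, tardiness=max(0,31-28)=3
Total tardiness = 17

17


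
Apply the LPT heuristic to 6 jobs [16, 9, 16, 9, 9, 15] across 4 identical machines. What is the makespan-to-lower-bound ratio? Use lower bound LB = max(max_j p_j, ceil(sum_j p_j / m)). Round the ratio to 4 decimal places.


LPT order: [16, 16, 15, 9, 9, 9]
Machine loads after assignment: [16, 16, 24, 18]
LPT makespan = 24
Lower bound = max(max_job, ceil(total/4)) = max(16, 19) = 19
Ratio = 24 / 19 = 1.2632

1.2632


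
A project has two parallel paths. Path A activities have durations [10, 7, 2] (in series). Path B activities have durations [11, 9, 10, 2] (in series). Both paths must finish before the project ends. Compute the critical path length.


Path A total = 10 + 7 + 2 = 19
Path B total = 11 + 9 + 10 + 2 = 32
Critical path = longest path = max(19, 32) = 32

32


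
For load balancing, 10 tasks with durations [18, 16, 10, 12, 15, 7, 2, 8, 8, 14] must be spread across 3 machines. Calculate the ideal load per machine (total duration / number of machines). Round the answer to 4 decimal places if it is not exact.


Total processing time = 18 + 16 + 10 + 12 + 15 + 7 + 2 + 8 + 8 + 14 = 110
Number of machines = 3
Ideal balanced load = 110 / 3 = 36.6667

36.6667


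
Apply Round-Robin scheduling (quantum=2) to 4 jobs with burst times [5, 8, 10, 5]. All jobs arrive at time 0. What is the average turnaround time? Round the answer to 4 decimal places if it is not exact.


Time quantum = 2
Execution trace:
  J1 runs 2 units, time = 2
  J2 runs 2 units, time = 4
  J3 runs 2 units, time = 6
  J4 runs 2 units, time = 8
  J1 runs 2 units, time = 10
  J2 runs 2 units, time = 12
  J3 runs 2 units, time = 14
  J4 runs 2 units, time = 16
  J1 runs 1 units, time = 17
  J2 runs 2 units, time = 19
  J3 runs 2 units, time = 21
  J4 runs 1 units, time = 22
  J2 runs 2 units, time = 24
  J3 runs 2 units, time = 26
  J3 runs 2 units, time = 28
Finish times: [17, 24, 28, 22]
Average turnaround = 91/4 = 22.75

22.75


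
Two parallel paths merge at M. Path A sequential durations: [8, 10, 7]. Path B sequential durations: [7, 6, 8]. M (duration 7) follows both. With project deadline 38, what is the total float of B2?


Forward pass: ES(B2) = sum of predecessors on chain B = 7
EF = ES + duration = 7 + 6 = 13
Backward pass: LF(M) = deadline = 38; LS(M) = 38 - 7 = 31
LF(B2) = LS(M) - sum(successors on chain B) = 31 - 8 = 23
LS = LF - duration = 23 - 6 = 17
Total float = LS - ES = 17 - 7 = 10

10


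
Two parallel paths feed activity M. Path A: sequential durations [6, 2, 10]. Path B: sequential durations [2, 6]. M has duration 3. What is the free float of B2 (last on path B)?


ES(B2) = sum of predecessors on chain B = 2
EF(B2) = ES + duration = 2 + 6 = 8
Successor of B2 is M. ES(M) = max(sum(A), sum(B)) = max(18, 8) = 18
Free float = ES(successor) - EF(current) = 18 - 8 = 10

10


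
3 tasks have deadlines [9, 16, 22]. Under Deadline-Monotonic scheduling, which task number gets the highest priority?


Sort tasks by relative deadline (ascending):
  Task 1: deadline = 9
  Task 2: deadline = 16
  Task 3: deadline = 22
Priority order (highest first): [1, 2, 3]
Highest priority task = 1

1


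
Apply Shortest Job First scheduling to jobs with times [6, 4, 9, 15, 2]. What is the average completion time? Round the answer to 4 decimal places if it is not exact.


SJF order (ascending): [2, 4, 6, 9, 15]
Completion times:
  Job 1: burst=2, C=2
  Job 2: burst=4, C=6
  Job 3: burst=6, C=12
  Job 4: burst=9, C=21
  Job 5: burst=15, C=36
Average completion = 77/5 = 15.4

15.4


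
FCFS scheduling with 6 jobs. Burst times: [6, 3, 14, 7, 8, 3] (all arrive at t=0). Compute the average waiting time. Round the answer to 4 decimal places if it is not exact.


FCFS order (as given): [6, 3, 14, 7, 8, 3]
Waiting times:
  Job 1: wait = 0
  Job 2: wait = 6
  Job 3: wait = 9
  Job 4: wait = 23
  Job 5: wait = 30
  Job 6: wait = 38
Sum of waiting times = 106
Average waiting time = 106/6 = 17.6667

17.6667


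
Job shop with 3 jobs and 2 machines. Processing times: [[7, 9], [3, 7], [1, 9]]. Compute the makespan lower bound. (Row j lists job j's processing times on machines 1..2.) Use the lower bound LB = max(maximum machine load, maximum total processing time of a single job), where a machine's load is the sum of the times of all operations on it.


Machine loads:
  Machine 1: 7 + 3 + 1 = 11
  Machine 2: 9 + 7 + 9 = 25
Max machine load = 25
Job totals:
  Job 1: 16
  Job 2: 10
  Job 3: 10
Max job total = 16
Lower bound = max(25, 16) = 25

25


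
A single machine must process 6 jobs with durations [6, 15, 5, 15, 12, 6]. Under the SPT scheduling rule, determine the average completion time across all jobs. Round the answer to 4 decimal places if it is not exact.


Sort jobs by processing time (SPT order): [5, 6, 6, 12, 15, 15]
Compute completion times sequentially:
  Job 1: processing = 5, completes at 5
  Job 2: processing = 6, completes at 11
  Job 3: processing = 6, completes at 17
  Job 4: processing = 12, completes at 29
  Job 5: processing = 15, completes at 44
  Job 6: processing = 15, completes at 59
Sum of completion times = 165
Average completion time = 165/6 = 27.5

27.5
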